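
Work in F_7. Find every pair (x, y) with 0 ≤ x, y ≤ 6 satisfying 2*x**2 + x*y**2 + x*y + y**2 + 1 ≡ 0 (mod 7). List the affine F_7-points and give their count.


Affine F_7-points: {(2, 1), (2, 3), (4, 1), (6, 3)}; count = 4.

For each of the 49 pairs (x, y) ∈ F_7², evaluate f(x, y) mod 7. Record the zeros.
  x = 0: [0↦1, 1↦2, 2↦5, 3↦3, 4↦3, 5↦5, 6↦2]  zeros at y ∈ ∅
  x = 1: [0↦3, 1↦6, 2↦6, 3↦3, 4↦4, 5↦2, 6↦4]  zeros at y ∈ ∅
  x = 2: [0↦2, 1↦0, 2↦4, 3↦0, 4↦2, 5↦3, 6↦3]  zeros at y ∈ {1, 3}
  x = 3: [0↦5, 1↦5, 2↦6, 3↦1, 4↦4, 5↦1, 6↦6]  zeros at y ∈ ∅
  x = 4: [0↦5, 1↦0, 2↦5, 3↦6, 4↦3, 5↦3, 6↦6]  zeros at y ∈ {1}
  x = 5: [0↦2, 1↦6, 2↦1, 3↦1, 4↦6, 5↦2, 6↦3]  zeros at y ∈ ∅
  x = 6: [0↦3, 1↦2, 2↦1, 3↦0, 4↦6, 5↦5, 6↦4]  zeros at y ∈ {3}
Collecting zeros: affine points = {(2, 1), (2, 3), (4, 1), (6, 3)}.
Total count |C(F_7)_aff| = 4.


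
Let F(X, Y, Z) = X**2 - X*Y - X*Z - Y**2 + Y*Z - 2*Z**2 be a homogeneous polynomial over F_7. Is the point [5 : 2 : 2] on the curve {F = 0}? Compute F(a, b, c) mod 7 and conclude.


F(5,2,2) ≡ 4 (mod 7); P is NOT on the curve.

Evaluate F(5, 2, 2) term-by-term (mod 7).
  X**2 ↦ 1·25·1·1 = 25
  -X*Y ↦ -1·5·2·1 = -10
  -X*Z ↦ -1·5·1·2 = -10
  -Y**2 ↦ -1·1·4·1 = -4
  Y*Z ↦ 1·1·2·2 = 4
  -2*Z**2 ↦ -2·1·1·4 = -8
Sum: F(5, 2, 2) = (25) + (-10) + (-10) + (-4) + (4) + (-8) = -3.
Reducing mod 7: -3 ≡ 4 (mod 7).
Since F(a, b, c) ≡ 4 ≠ 0 (mod 7), P does NOT lie on the curve.


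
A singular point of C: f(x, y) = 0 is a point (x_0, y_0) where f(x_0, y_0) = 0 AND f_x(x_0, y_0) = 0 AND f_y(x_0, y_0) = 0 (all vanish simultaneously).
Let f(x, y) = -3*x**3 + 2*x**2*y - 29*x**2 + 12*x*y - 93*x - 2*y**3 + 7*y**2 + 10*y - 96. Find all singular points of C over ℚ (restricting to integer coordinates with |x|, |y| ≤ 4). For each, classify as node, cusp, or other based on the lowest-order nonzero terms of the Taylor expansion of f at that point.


Singular points: {(-3, 1)}; classification: cusp.

Compute partial derivatives:
  f_x = -9*x**2 + 4*x*y - 58*x + 12*y - 93.
  f_y = 2*x**2 + 12*x - 6*y**2 + 14*y + 10.
Scan x_0 ∈ {−4, ..., 4}. For each x_0, f_y(x_0, y) is a polynomial in y; find its integer roots y ∈ {−4, ..., 4}, then test f_x and f at those candidates.
  x = -4: f_y(-4, y) = -6*y**2 + 14*y - 6; no integer root y with |y| ≤ 4.
  x = -3: f_y(-3, y) = -6*y**2 + 14*y - 8; vanishes at y ∈ {1}. (-3, 1): f_x = 0, f = 0 — SINGULAR.
  x = -2: f_y(-2, y) = -6*y**2 + 14*y - 6; no integer root y with |y| ≤ 4.
  x = -1: f_y(-1, y) = -6*y**2 + 14*y; vanishes at y ∈ {0}. (-1, 0): f_x = -44 ≠ 0.
  x = 0: f_y(0, y) = -6*y**2 + 14*y + 10; no integer root y with |y| ≤ 4.
  x = 1: f_y(1, y) = -6*y**2 + 14*y + 24; no integer root y with |y| ≤ 4.
  x = 2: f_y(2, y) = -6*y**2 + 14*y + 42; no integer root y with |y| ≤ 4.
  x = 3: f_y(3, y) = -6*y**2 + 14*y + 64; no integer root y with |y| ≤ 4.
  x = 4: f_y(4, y) = -6*y**2 + 14*y + 90; no integer root y with |y| ≤ 4.
Only singular point on the grid: (-3, 1).
Classify: substitute x = -3 + u, y = 1 + v and expand: f = -3*u**3 + 2*u**2*v - 2*v**3 + v**2.
No constant or linear terms (consistent with a singular point). Quadratic part: v**2. Cubic part: -3*u**3 + 2*u**2*v - 2*v**3.
The quadratic part v**2 is a perfect square, so there is a single (double) tangent line v = 0, i.e. y = 1. Restricting the cubic part to that line (v = 0) leaves -3*u**3 ≠ 0, so f is not divisible by v and the branch is v² ≈ 3*u**3 to lowest order — this is a cusp.
Classification: cusp.


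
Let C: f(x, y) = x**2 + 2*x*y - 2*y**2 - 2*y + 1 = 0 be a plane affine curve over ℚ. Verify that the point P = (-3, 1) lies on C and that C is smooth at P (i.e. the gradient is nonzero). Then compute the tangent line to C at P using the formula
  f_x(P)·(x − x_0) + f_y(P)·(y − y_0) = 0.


Tangent line at P: -4*x - 12*y = 0.

Step 1: f(-3, 1) = 0, so P lies on C.
Step 2: partial derivatives
  f_x(x, y) = 2*x + 2*y, f_y(x, y) = 2*x - 4*y - 2.
  f_x(P) = -4, f_y(P) = -12 (gradient nonzero, so P is smooth).
Step 3: tangent line at P: -4·(x − -3) + -12·(y − 1) = 0.
Expanding: -4*x - 12*y = 0.


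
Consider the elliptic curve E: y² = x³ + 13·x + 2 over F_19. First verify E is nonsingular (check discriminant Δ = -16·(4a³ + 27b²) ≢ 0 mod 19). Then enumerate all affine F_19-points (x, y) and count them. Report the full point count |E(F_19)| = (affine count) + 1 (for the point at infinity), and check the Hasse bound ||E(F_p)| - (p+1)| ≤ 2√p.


Affine points = {(1, 4), (1, 15), (2, 6), (2, 13), (3, 7), (3, 12), (4, 2), (4, 17), (6, 7), (6, 12), (10, 7), (10, 12), (12, 9), (12, 10), (15, 0), (17, 5), (17, 14), (18, 8), (18, 11)}; affine count = 19; |E(F_19)| = 20.

Discriminant check: Δ ∝ 4a³ + 27b² = 4·13³ + 27·2² = 4·2197 + 27·4 ≡ 4 (mod 19). Nonzero ⇒ E is nonsingular.
For each x ∈ F_19, compute rhs = x³ + 13·x + 2 mod 19, then count y ∈ F_19 with y² ≡ rhs.
  x = 0: rhs = 2, matching y values: none (0 points).
  x = 1: rhs = 16, matching y values: 4, 15 (2 points).
  x = 2: rhs = 17, matching y values: 6, 13 (2 points).
  x = 3: rhs = 11, matching y values: 7, 12 (2 points).
  x = 4: rhs = 4, matching y values: 2, 17 (2 points).
  x = 5: rhs = 2, matching y values: none (0 points).
  x = 6: rhs = 11, matching y values: 7, 12 (2 points).
  x = 7: rhs = 18, matching y values: none (0 points).
  x = 8: rhs = 10, matching y values: none (0 points).
  x = 9: rhs = 12, matching y values: none (0 points).
  x = 10: rhs = 11, matching y values: 7, 12 (2 points).
  x = 11: rhs = 13, matching y values: none (0 points).
  x = 12: rhs = 5, matching y values: 9, 10 (2 points).
  x = 13: rhs = 12, matching y values: none (0 points).
  x = 14: rhs = 2, matching y values: none (0 points).
  x = 15: rhs = 0, matching y values: 0 (1 points).
  x = 16: rhs = 12, matching y values: none (0 points).
  x = 17: rhs = 6, matching y values: 5, 14 (2 points).
  x = 18: rhs = 7, matching y values: 8, 11 (2 points).
Total affine count: 19.
Full point count |E(F_19)| = 19 + 1 = 20.
Hasse bound: |20 − (19+1)| = |0| = 0 ≤ 2√19 ≈ 8.7178 ✓.


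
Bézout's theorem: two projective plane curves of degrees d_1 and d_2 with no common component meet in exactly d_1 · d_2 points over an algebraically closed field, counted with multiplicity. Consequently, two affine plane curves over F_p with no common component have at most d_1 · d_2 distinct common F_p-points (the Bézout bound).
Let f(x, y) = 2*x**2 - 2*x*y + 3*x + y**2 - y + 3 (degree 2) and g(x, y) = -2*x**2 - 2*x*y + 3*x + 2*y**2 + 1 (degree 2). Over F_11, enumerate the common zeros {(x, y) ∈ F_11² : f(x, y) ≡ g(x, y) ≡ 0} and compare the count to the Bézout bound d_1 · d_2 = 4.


Common zeros: ∅; count = 0; Bézout bound = 4.

deg(f) = 2, deg(g) = 2, so Bézout bound = 4.
Scan x ∈ F_11. For each x, list the y ∈ F_11 with f(x, y) ≡ 0 and those with g(x, y) ≡ 0 (mod 11); the common zeros in that column are the intersection.
  x = 0: f ≡ 0 at y ∈ {6}; g ≡ 0 at y ∈ {4, 7}; common: ∅.
  x = 1: f ≡ 0 at y ∈ ∅; g ≡ 0 at y ∈ ∅; common: ∅.
  x = 2: f ≡ 0 at y ∈ {2, 3}; g ≡ 0 at y ∈ ∅; common: ∅.
  x = 3: f ≡ 0 at y ∈ ∅; g ≡ 0 at y ∈ {4, 10}; common: ∅.
  x = 4: f ≡ 0 at y ∈ {2, 7}; g ≡ 0 at y ∈ ∅; common: ∅.
  x = 5: f ≡ 0 at y ∈ {3, 8}; g ≡ 0 at y ∈ {6, 10}; common: ∅.
  x = 6: f ≡ 0 at y ∈ ∅; g ≡ 0 at y ∈ ∅; common: ∅.
  x = 7: f ≡ 0 at y ∈ {7, 8}; g ≡ 0 at y ∈ {1, 6}; common: ∅.
  x = 8: f ≡ 0 at y ∈ ∅; g ≡ 0 at y ∈ ∅; common: ∅.
  x = 9: f ≡ 0 at y ∈ {4}; g ≡ 0 at y ∈ ∅; common: ∅.
  x = 10: f ≡ 0 at y ∈ {4, 6}; g ≡ 0 at y ∈ {1, 9}; common: ∅.
Collecting: common zeros = ∅, so the count is 0.
Comparison with the Bézout bound: 0 ≤ 4 = deg(f)·deg(g), as expected for curves with no common component (the affine F_11-count falls short of the bound because intersections may lie at infinity, over extension fields, or carry multiplicity).


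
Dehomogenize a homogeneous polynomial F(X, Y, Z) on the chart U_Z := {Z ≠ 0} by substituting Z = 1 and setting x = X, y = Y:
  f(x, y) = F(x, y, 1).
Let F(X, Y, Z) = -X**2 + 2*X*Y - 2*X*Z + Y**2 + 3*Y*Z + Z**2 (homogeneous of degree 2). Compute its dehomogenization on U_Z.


f(x, y) = -x**2 + 2*x*y - 2*x + y**2 + 3*y + 1

On U_Z we set Z = 1. Each monomial c·X^i·Y^j·Z^k in F becomes c·x^i·y^j·1^k = c·x^i·y^j.
Substituting Z = 1: F(X, Y, 1) = -x**2 + 2*x*y - 2*x + y**2 + 3*y + 1.
Note: deg(f) ≤ deg(F) = 2; strict inequality happens when F is divisible by Z (lost terms).


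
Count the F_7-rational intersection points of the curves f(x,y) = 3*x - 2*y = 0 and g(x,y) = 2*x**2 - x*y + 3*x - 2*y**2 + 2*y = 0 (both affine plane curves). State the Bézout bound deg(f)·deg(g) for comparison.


Common zeros: {(0, 0), (5, 4)}; count = 2; Bézout bound = 2.

deg(f) = 1, deg(g) = 2, so Bézout bound = 2.
Scan x ∈ F_7. For each x, list the y ∈ F_7 with f(x, y) ≡ 0 and those with g(x, y) ≡ 0 (mod 7); the common zeros in that column are the intersection.
  x = 0: f ≡ 0 at y ∈ {0}; g ≡ 0 at y ∈ {0, 1}; common: {0}.
  x = 1: f ≡ 0 at y ∈ {5}; g ≡ 0 at y ∈ ∅; common: ∅.
  x = 2: f ≡ 0 at y ∈ {3}; g ≡ 0 at y ∈ {0}; common: ∅.
  x = 3: f ≡ 0 at y ∈ {1}; g ≡ 0 at y ∈ {5}; common: ∅.
  x = 4: f ≡ 0 at y ∈ {6}; g ≡ 0 at y ∈ ∅; common: ∅.
  x = 5: f ≡ 0 at y ∈ {4}; g ≡ 0 at y ∈ {4, 5}; common: {4}.
  x = 6: f ≡ 0 at y ∈ {2}; g ≡ 0 at y ∈ {1, 4}; common: ∅.
Collecting: common zeros = {(0, 0), (5, 4)}, so the count is 2.
Comparison with the Bézout bound: 2 ≤ 2 = deg(f)·deg(g), as expected for curves with no common component (the bound is attained).


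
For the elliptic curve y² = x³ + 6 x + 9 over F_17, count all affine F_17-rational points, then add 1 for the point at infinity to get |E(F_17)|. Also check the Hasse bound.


Affine points = {(0, 3), (0, 14), (1, 4), (1, 13), (8, 5), (8, 12), (10, 7), (10, 10), (14, 7), (14, 10), (16, 6), (16, 11)}; affine count = 12; |E(F_17)| = 13.

Discriminant check: Δ ∝ 4a³ + 27b² = 4·6³ + 27·9² = 4·216 + 27·81 ≡ 8 (mod 17). Nonzero ⇒ E is nonsingular.
For each x ∈ F_17, compute rhs = x³ + 6·x + 9 mod 17, then count y ∈ F_17 with y² ≡ rhs.
  x = 0: rhs = 9, matching y values: 3, 14 (2 points).
  x = 1: rhs = 16, matching y values: 4, 13 (2 points).
  x = 2: rhs = 12, matching y values: none (0 points).
  x = 3: rhs = 3, matching y values: none (0 points).
  x = 4: rhs = 12, matching y values: none (0 points).
  x = 5: rhs = 11, matching y values: none (0 points).
  x = 6: rhs = 6, matching y values: none (0 points).
  x = 7: rhs = 3, matching y values: none (0 points).
  x = 8: rhs = 8, matching y values: 5, 12 (2 points).
  x = 9: rhs = 10, matching y values: none (0 points).
  x = 10: rhs = 15, matching y values: 7, 10 (2 points).
  x = 11: rhs = 12, matching y values: none (0 points).
  x = 12: rhs = 7, matching y values: none (0 points).
  x = 13: rhs = 6, matching y values: none (0 points).
  x = 14: rhs = 15, matching y values: 7, 10 (2 points).
  x = 15: rhs = 6, matching y values: none (0 points).
  x = 16: rhs = 2, matching y values: 6, 11 (2 points).
Total affine count: 12.
Full point count |E(F_17)| = 12 + 1 = 13.
Hasse bound: |13 − (17+1)| = |-5| = 5 ≤ 2√17 ≈ 8.2462 ✓.


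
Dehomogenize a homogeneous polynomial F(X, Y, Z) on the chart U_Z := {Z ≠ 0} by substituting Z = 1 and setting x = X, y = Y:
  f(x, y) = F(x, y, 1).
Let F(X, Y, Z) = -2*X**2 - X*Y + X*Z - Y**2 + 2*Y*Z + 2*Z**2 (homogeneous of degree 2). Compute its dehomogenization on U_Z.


f(x, y) = -2*x**2 - x*y + x - y**2 + 2*y + 2

On U_Z we set Z = 1. Each monomial c·X^i·Y^j·Z^k in F becomes c·x^i·y^j·1^k = c·x^i·y^j.
Substituting Z = 1: F(X, Y, 1) = -2*x**2 - x*y + x - y**2 + 2*y + 2.
Note: deg(f) ≤ deg(F) = 2; strict inequality happens when F is divisible by Z (lost terms).


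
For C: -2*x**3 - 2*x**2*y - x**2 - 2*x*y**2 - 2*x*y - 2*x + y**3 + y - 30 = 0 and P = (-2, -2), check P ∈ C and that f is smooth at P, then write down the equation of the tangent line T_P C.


Tangent line at P: -42*x - 7*y - 98 = 0.

Step 1: f(-2, -2) = 0, so P lies on C.
Step 2: partial derivatives
  f_x(x, y) = -6*x**2 - 4*x*y - 2*x - 2*y**2 - 2*y - 2, f_y(x, y) = -2*x**2 - 4*x*y - 2*x + 3*y**2 + 1.
  f_x(P) = -42, f_y(P) = -7 (gradient nonzero, so P is smooth).
Step 3: tangent line at P: -42·(x − -2) + -7·(y − -2) = 0.
Expanding: -42*x - 7*y - 98 = 0.


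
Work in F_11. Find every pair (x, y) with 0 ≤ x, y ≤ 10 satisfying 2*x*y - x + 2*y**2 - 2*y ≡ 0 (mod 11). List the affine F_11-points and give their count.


Affine F_11-points: {(0, 0), (0, 1), (2, 3), (2, 7), (5, 8), (5, 10), (6, 2), (6, 4), (9, 5), (9, 9)}; count = 10.

For each of the 121 pairs (x, y) ∈ F_11², evaluate f(x, y) mod 11. Record the zeros.
  x = 0: [0↦0, 1↦0, 2↦4, 3↦1, 4↦2, 5↦7, 6↦5, 7↦7, 8↦2, 9↦1, 10↦4]  zeros at y ∈ {0, 1}
  x = 1: [0↦10, 1↦1, 2↦7, 3↦6, 4↦9, 5↦5, 6↦5, 7↦9, 8↦6, 9↦7, 10↦1]  zeros at y ∈ ∅
  x = 2: [0↦9, 1↦2, 2↦10, 3↦0, 4↦5, 5↦3, 6↦5, 7↦0, 8↦10, 9↦2, 10↦9]  zeros at y ∈ {3, 7}
  x = 3: [0↦8, 1↦3, 2↦2, 3↦5, 4↦1, 5↦1, 6↦5, 7↦2, 8↦3, 9↦8, 10↦6]  zeros at y ∈ ∅
  x = 4: [0↦7, 1↦4, 2↦5, 3↦10, 4↦8, 5↦10, 6↦5, 7↦4, 8↦7, 9↦3, 10↦3]  zeros at y ∈ ∅
  x = 5: [0↦6, 1↦5, 2↦8, 3↦4, 4↦4, 5↦8, 6↦5, 7↦6, 8↦0, 9↦9, 10↦0]  zeros at y ∈ {8, 10}
  x = 6: [0↦5, 1↦6, 2↦0, 3↦9, 4↦0, 5↦6, 6↦5, 7↦8, 8↦4, 9↦4, 10↦8]  zeros at y ∈ {2, 4}
  x = 7: [0↦4, 1↦7, 2↦3, 3↦3, 4↦7, 5↦4, 6↦5, 7↦10, 8↦8, 9↦10, 10↦5]  zeros at y ∈ ∅
  x = 8: [0↦3, 1↦8, 2↦6, 3↦8, 4↦3, 5↦2, 6↦5, 7↦1, 8↦1, 9↦5, 10↦2]  zeros at y ∈ ∅
  x = 9: [0↦2, 1↦9, 2↦9, 3↦2, 4↦10, 5↦0, 6↦5, 7↦3, 8↦5, 9↦0, 10↦10]  zeros at y ∈ {5, 9}
  x = 10: [0↦1, 1↦10, 2↦1, 3↦7, 4↦6, 5↦9, 6↦5, 7↦5, 8↦9, 9↦6, 10↦7]  zeros at y ∈ ∅
Collecting zeros: affine points = {(0, 0), (0, 1), (2, 3), (2, 7), (5, 8), (5, 10), (6, 2), (6, 4), (9, 5), (9, 9)}.
Total count |C(F_11)_aff| = 10.


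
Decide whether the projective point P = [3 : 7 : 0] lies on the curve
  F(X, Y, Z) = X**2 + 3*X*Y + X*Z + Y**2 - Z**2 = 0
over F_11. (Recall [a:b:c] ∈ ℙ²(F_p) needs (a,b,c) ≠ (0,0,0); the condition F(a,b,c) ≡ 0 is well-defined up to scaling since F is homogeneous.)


F(3,7,0) ≡ 0 (mod 11); P is on the curve.

Evaluate F(3, 7, 0) term-by-term (mod 11).
  X**2 ↦ 1·9·1·1 = 9
  3*X*Y ↦ 3·3·7·1 = 63
  X*Z ↦ 1·3·1·0 = 0
  Y**2 ↦ 1·1·49·1 = 49
  -Z**2 ↦ -1·1·1·0 = 0
Sum: F(3, 7, 0) = (9) + (63) + (0) + (49) + (0) = 121.
Reducing mod 11: 121 ≡ 0 (mod 11).
Since F(a, b, c) ≡ 0 (mod 11), P lies on the curve.


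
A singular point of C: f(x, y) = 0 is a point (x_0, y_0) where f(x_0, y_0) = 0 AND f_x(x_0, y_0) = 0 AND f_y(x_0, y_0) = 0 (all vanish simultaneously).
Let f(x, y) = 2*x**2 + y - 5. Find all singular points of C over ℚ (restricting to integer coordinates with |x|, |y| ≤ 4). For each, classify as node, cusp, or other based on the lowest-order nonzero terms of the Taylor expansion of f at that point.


No singular points in the scanned grid; C is smooth there.

Compute partial derivatives:
  f_x = 4*x.
  f_y = 1.
f_y = 1 is a nonzero constant, so f_y never vanishes: no point (x, y) can satisfy f = f_x = f_y = 0. In particular no (x, y) ∈ {−4, ..., 4}² is singular; the curve is smooth.


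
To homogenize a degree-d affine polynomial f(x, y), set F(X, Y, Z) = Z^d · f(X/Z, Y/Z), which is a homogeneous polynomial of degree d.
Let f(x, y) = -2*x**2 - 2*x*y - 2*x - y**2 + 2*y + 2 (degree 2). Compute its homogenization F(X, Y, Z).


F(X, Y, Z) = -2*X**2 - 2*X*Y - 2*X*Z - Y**2 + 2*Y*Z + 2*Z**2

deg(f) = 2.
Substitute x = X/Z, y = Y/Z into f, then multiply by Z^2.
  monomial -2·x^2·y^0 ↦ -2·X^2·Y^0·Z^0.
  monomial -2·x^1·y^1 ↦ -2·X^1·Y^1·Z^0.
  monomial -2·x^1·y^0 ↦ -2·X^1·Y^0·Z^1.
  monomial -1·x^0·y^2 ↦ -1·X^0·Y^2·Z^0.
  monomial 2·x^0·y^1 ↦ 2·X^0·Y^1·Z^1.
  monomial 2·x^0·y^0 ↦ 2·X^0·Y^0·Z^2.
Collecting: F(X, Y, Z) = -2*X**2 - 2*X*Y - 2*X*Z - Y**2 + 2*Y*Z + 2*Z**2.


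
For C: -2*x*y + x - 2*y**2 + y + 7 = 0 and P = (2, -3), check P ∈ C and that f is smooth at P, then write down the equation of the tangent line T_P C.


Tangent line at P: 7*x + 9*y + 13 = 0.

Step 1: f(2, -3) = 0, so P lies on C.
Step 2: partial derivatives
  f_x(x, y) = 1 - 2*y, f_y(x, y) = -2*x - 4*y + 1.
  f_x(P) = 7, f_y(P) = 9 (gradient nonzero, so P is smooth).
Step 3: tangent line at P: 7·(x − 2) + 9·(y − -3) = 0.
Expanding: 7*x + 9*y + 13 = 0.


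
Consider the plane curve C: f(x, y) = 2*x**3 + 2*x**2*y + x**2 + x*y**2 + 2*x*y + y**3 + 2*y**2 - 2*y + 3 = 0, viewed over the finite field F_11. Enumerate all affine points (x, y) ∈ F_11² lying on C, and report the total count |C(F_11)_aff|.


Affine F_11-points: {(0, 8), (1, 3), (1, 8), (2, 9), (3, 0), (3, 6), (6, 10), (7, 1), (7, 4), (7, 8), (8, 6), (10, 6)}; count = 12.

For each of the 121 pairs (x, y) ∈ F_11², evaluate f(x, y) mod 11. Record the zeros.
  x = 0: [0↦3, 1↦4, 2↦4, 3↦9, 4↦3, 5↦3, 6↦4, 7↦1, 8↦0, 9↦7, 10↦6]  zeros at y ∈ {8}
  x = 1: [0↦6, 1↦1, 2↦8, 3↦0, 4↦5, 5↦7, 6↦1, 7↦4, 8↦0, 9↦6, 10↦6]  zeros at y ∈ {3, 8}
  x = 2: [0↦1, 1↦5, 2↦1, 3↦6, 4↦4, 5↦1, 6↦3, 7↦5, 8↦2, 9↦0, 10↦5]  zeros at y ∈ {9}
  x = 3: [0↦0, 1↦6, 2↦6, 3↦6, 4↦1, 5↦8, 6↦0, 7↦5, 8↦7, 9↦1, 10↦4]  zeros at y ∈ {0, 6}
  x = 4: [0↦4, 1↦5, 2↦2, 3↦1, 4↦8, 5↦7, 6↦4, 7↦5, 8↦5, 9↦10, 10↦4]  zeros at y ∈ ∅
  x = 5: [0↦3, 1↦3, 2↦1, 3↦3, 4↦4, 5↦10, 6↦5, 7↦6, 8↦8, 9↦6, 10↦6]  zeros at y ∈ ∅
  x = 6: [0↦9, 1↦1, 2↦4, 3↦2, 4↦1, 5↦7, 6↦4, 7↦9, 8↦6, 9↦1, 10↦0]  zeros at y ∈ {10}
  x = 7: [0↦1, 1↦0, 2↦1, 3↦10, 4↦0, 5↦10, 6↦2, 7↦4, 8↦0, 9↦7, 10↦9]  zeros at y ∈ {1, 4, 8}
  x = 8: [0↦2, 1↦1, 2↦4, 3↦6, 4↦2, 5↦9, 6↦0, 7↦3, 8↦2, 9↦3, 10↦1]  zeros at y ∈ {6}
  x = 9: [0↦2, 1↦5, 2↦3, 3↦2, 4↦8, 5↦5, 6↦10, 7↦7, 8↦2, 9↦1, 10↦10]  zeros at y ∈ ∅
  x = 10: [0↦2, 1↦2, 2↦10, 3↦10, 4↦8, 5↦10, 6↦0, 7↦6, 8↦1, 9↦2, 10↦4]  zeros at y ∈ {6}
Collecting zeros: affine points = {(0, 8), (1, 3), (1, 8), (2, 9), (3, 0), (3, 6), (6, 10), (7, 1), (7, 4), (7, 8), (8, 6), (10, 6)}.
Total count |C(F_11)_aff| = 12.


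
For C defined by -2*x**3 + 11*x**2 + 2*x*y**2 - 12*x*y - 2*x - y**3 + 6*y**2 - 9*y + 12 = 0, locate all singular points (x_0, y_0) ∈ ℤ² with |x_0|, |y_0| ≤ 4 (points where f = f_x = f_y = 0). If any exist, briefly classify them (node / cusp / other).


Singular points: {(2, 3)}; classification: node.

Compute partial derivatives:
  f_x = -6*x**2 + 22*x + 2*y**2 - 12*y - 2.
  f_y = 4*x*y - 12*x - 3*y**2 + 12*y - 9.
Scan x_0 ∈ {−4, ..., 4}. For each x_0, f_y(x_0, y) is a polynomial in y; find its integer roots y ∈ {−4, ..., 4}, then test f_x and f at those candidates.
  x = -4: f_y(-4, y) = -3*y**2 - 4*y + 39; vanishes at y ∈ {3}. (-4, 3): f_x = -204 ≠ 0.
  x = -3: f_y(-3, y) = 27 - 3*y**2; vanishes at y ∈ {-3, 3}. (-3, -3): f_x = -68 ≠ 0; (-3, 3): f_x = -140 ≠ 0.
  x = -2: f_y(-2, y) = -3*y**2 + 4*y + 15; vanishes at y ∈ {3}. (-2, 3): f_x = -88 ≠ 0.
  x = -1: f_y(-1, y) = -3*y**2 + 8*y + 3; vanishes at y ∈ {3}. (-1, 3): f_x = -48 ≠ 0.
  x = 0: f_y(0, y) = -3*y**2 + 12*y - 9; vanishes at y ∈ {1, 3}. (0, 1): f_x = -12 ≠ 0; (0, 3): f_x = -20 ≠ 0.
  x = 1: f_y(1, y) = -3*y**2 + 16*y - 21; vanishes at y ∈ {3}. (1, 3): f_x = -4 ≠ 0.
  x = 2: f_y(2, y) = -3*y**2 + 20*y - 33; vanishes at y ∈ {3}. (2, 3): f_x = 0, f = 0 — SINGULAR.
  x = 3: f_y(3, y) = -3*y**2 + 24*y - 45; vanishes at y ∈ {3}. (3, 3): f_x = -8 ≠ 0.
  x = 4: f_y(4, y) = -3*y**2 + 28*y - 57; vanishes at y ∈ {3}. (4, 3): f_x = -28 ≠ 0.
Only singular point on the grid: (2, 3).
Classify: substitute x = 2 + u, y = 3 + v and expand: f = -2*u**3 - u**2 + 2*u*v**2 - v**3 + v**2.
No constant or linear terms (consistent with a singular point). Quadratic part: -u**2 + v**2. Cubic part: -2*u**3 + 2*u*v**2 - v**3.
The quadratic part v**2 - u**2 = (v − u)(v + u) splits into two distinct linear factors, so there are two distinct tangent lines y − 3 = ±(x − 2) — this is a node (ordinary double point).
Classification: node.


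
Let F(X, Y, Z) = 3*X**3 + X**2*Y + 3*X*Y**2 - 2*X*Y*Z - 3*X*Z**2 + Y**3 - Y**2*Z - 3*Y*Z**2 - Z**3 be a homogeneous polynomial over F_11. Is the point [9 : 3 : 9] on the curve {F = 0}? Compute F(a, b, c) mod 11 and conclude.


F(9,3,9) ≡ 6 (mod 11); P is NOT on the curve.

Evaluate F(9, 3, 9) term-by-term (mod 11).
  3*X**3 ↦ 3·729·1·1 = 2187
  X**2*Y ↦ 1·81·3·1 = 243
  3*X*Y**2 ↦ 3·9·9·1 = 243
  -2*X*Y*Z ↦ -2·9·3·9 = -486
  -3*X*Z**2 ↦ -3·9·1·81 = -2187
  Y**3 ↦ 1·1·27·1 = 27
  -Y**2*Z ↦ -1·1·9·9 = -81
  -3*Y*Z**2 ↦ -3·1·3·81 = -729
  -Z**3 ↦ -1·1·1·729 = -729
Sum: F(9, 3, 9) = (2187) + (243) + (243) + (-486) + (-2187) + (27) + (-81) + (-729) + (-729) = -1512.
Reducing mod 11: -1512 ≡ 6 (mod 11).
Since F(a, b, c) ≡ 6 ≠ 0 (mod 11), P does NOT lie on the curve.


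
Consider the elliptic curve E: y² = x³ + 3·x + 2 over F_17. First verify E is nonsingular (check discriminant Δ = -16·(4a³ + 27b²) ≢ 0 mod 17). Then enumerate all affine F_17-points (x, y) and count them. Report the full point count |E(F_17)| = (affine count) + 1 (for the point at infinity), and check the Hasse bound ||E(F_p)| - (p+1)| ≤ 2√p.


Affine points = {(0, 6), (0, 11), (2, 4), (2, 13), (3, 2), (3, 15), (6, 7), (6, 10), (7, 3), (7, 14), (12, 7), (12, 10), (14, 0), (16, 7), (16, 10)}; affine count = 15; |E(F_17)| = 16.

Discriminant check: Δ ∝ 4a³ + 27b² = 4·3³ + 27·2² = 4·27 + 27·4 ≡ 12 (mod 17). Nonzero ⇒ E is nonsingular.
For each x ∈ F_17, compute rhs = x³ + 3·x + 2 mod 17, then count y ∈ F_17 with y² ≡ rhs.
  x = 0: rhs = 2, matching y values: 6, 11 (2 points).
  x = 1: rhs = 6, matching y values: none (0 points).
  x = 2: rhs = 16, matching y values: 4, 13 (2 points).
  x = 3: rhs = 4, matching y values: 2, 15 (2 points).
  x = 4: rhs = 10, matching y values: none (0 points).
  x = 5: rhs = 6, matching y values: none (0 points).
  x = 6: rhs = 15, matching y values: 7, 10 (2 points).
  x = 7: rhs = 9, matching y values: 3, 14 (2 points).
  x = 8: rhs = 11, matching y values: none (0 points).
  x = 9: rhs = 10, matching y values: none (0 points).
  x = 10: rhs = 12, matching y values: none (0 points).
  x = 11: rhs = 6, matching y values: none (0 points).
  x = 12: rhs = 15, matching y values: 7, 10 (2 points).
  x = 13: rhs = 11, matching y values: none (0 points).
  x = 14: rhs = 0, matching y values: 0 (1 points).
  x = 15: rhs = 5, matching y values: none (0 points).
  x = 16: rhs = 15, matching y values: 7, 10 (2 points).
Total affine count: 15.
Full point count |E(F_17)| = 15 + 1 = 16.
Hasse bound: |16 − (17+1)| = |-2| = 2 ≤ 2√17 ≈ 8.2462 ✓.


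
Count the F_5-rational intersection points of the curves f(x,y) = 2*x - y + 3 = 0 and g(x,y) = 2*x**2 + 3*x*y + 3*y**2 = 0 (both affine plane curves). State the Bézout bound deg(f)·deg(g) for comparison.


Common zeros: ∅; count = 0; Bézout bound = 2.

deg(f) = 1, deg(g) = 2, so Bézout bound = 2.
Scan x ∈ F_5. For each x, list the y ∈ F_5 with f(x, y) ≡ 0 and those with g(x, y) ≡ 0 (mod 5); the common zeros in that column are the intersection.
  x = 0: f ≡ 0 at y ∈ {3}; g ≡ 0 at y ∈ {0}; common: ∅.
  x = 1: f ≡ 0 at y ∈ {0}; g ≡ 0 at y ∈ {2}; common: ∅.
  x = 2: f ≡ 0 at y ∈ {2}; g ≡ 0 at y ∈ {4}; common: ∅.
  x = 3: f ≡ 0 at y ∈ {4}; g ≡ 0 at y ∈ {1}; common: ∅.
  x = 4: f ≡ 0 at y ∈ {1}; g ≡ 0 at y ∈ {3}; common: ∅.
Collecting: common zeros = ∅, so the count is 0.
Comparison with the Bézout bound: 0 ≤ 2 = deg(f)·deg(g), as expected for curves with no common component (the affine F_5-count falls short of the bound because intersections may lie at infinity, over extension fields, or carry multiplicity).


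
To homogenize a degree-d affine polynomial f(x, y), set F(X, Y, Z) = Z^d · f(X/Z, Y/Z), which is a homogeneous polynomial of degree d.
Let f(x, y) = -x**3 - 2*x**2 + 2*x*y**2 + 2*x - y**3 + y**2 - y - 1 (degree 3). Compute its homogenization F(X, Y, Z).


F(X, Y, Z) = -X**3 - 2*X**2*Z + 2*X*Y**2 + 2*X*Z**2 - Y**3 + Y**2*Z - Y*Z**2 - Z**3

deg(f) = 3.
Substitute x = X/Z, y = Y/Z into f, then multiply by Z^3.
  monomial -1·x^3·y^0 ↦ -1·X^3·Y^0·Z^0.
  monomial -2·x^2·y^0 ↦ -2·X^2·Y^0·Z^1.
  monomial 2·x^1·y^2 ↦ 2·X^1·Y^2·Z^0.
  monomial 2·x^1·y^0 ↦ 2·X^1·Y^0·Z^2.
  monomial -1·x^0·y^3 ↦ -1·X^0·Y^3·Z^0.
  monomial 1·x^0·y^2 ↦ 1·X^0·Y^2·Z^1.
  monomial -1·x^0·y^1 ↦ -1·X^0·Y^1·Z^2.
  monomial -1·x^0·y^0 ↦ -1·X^0·Y^0·Z^3.
Collecting: F(X, Y, Z) = -X**3 - 2*X**2*Z + 2*X*Y**2 + 2*X*Z**2 - Y**3 + Y**2*Z - Y*Z**2 - Z**3.


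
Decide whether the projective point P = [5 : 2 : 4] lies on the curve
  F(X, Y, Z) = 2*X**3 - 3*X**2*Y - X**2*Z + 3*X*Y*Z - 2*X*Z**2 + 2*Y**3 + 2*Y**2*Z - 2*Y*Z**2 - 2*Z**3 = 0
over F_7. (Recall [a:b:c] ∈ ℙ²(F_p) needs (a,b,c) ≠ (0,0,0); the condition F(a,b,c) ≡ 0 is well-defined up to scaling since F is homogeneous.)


F(5,2,4) ≡ 5 (mod 7); P is NOT on the curve.

Evaluate F(5, 2, 4) term-by-term (mod 7).
  2*X**3 ↦ 2·125·1·1 = 250
  -3*X**2*Y ↦ -3·25·2·1 = -150
  -X**2*Z ↦ -1·25·1·4 = -100
  3*X*Y*Z ↦ 3·5·2·4 = 120
  -2*X*Z**2 ↦ -2·5·1·16 = -160
  2*Y**3 ↦ 2·1·8·1 = 16
  2*Y**2*Z ↦ 2·1·4·4 = 32
  -2*Y*Z**2 ↦ -2·1·2·16 = -64
  -2*Z**3 ↦ -2·1·1·64 = -128
Sum: F(5, 2, 4) = (250) + (-150) + (-100) + (120) + (-160) + (16) + (32) + (-64) + (-128) = -184.
Reducing mod 7: -184 ≡ 5 (mod 7).
Since F(a, b, c) ≡ 5 ≠ 0 (mod 7), P does NOT lie on the curve.


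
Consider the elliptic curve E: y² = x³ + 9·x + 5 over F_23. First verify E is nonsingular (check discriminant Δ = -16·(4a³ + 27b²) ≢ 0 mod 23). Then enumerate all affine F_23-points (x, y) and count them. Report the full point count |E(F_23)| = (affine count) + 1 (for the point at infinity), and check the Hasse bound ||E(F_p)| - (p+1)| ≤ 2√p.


Affine points = {(2, 10), (2, 13), (3, 6), (3, 17), (4, 6), (4, 17), (11, 3), (11, 20), (12, 1), (12, 22), (14, 0), (16, 6), (16, 17), (21, 5), (21, 18), (22, 8), (22, 15)}; affine count = 17; |E(F_23)| = 18.

Discriminant check: Δ ∝ 4a³ + 27b² = 4·9³ + 27·5² = 4·729 + 27·25 ≡ 3 (mod 23). Nonzero ⇒ E is nonsingular.
For each x ∈ F_23, compute rhs = x³ + 9·x + 5 mod 23, then count y ∈ F_23 with y² ≡ rhs.
  x = 0: rhs = 5, matching y values: none (0 points).
  x = 1: rhs = 15, matching y values: none (0 points).
  x = 2: rhs = 8, matching y values: 10, 13 (2 points).
  x = 3: rhs = 13, matching y values: 6, 17 (2 points).
  x = 4: rhs = 13, matching y values: 6, 17 (2 points).
  x = 5: rhs = 14, matching y values: none (0 points).
  x = 6: rhs = 22, matching y values: none (0 points).
  x = 7: rhs = 20, matching y values: none (0 points).
  x = 8: rhs = 14, matching y values: none (0 points).
  x = 9: rhs = 10, matching y values: none (0 points).
  x = 10: rhs = 14, matching y values: none (0 points).
  x = 11: rhs = 9, matching y values: 3, 20 (2 points).
  x = 12: rhs = 1, matching y values: 1, 22 (2 points).
  x = 13: rhs = 19, matching y values: none (0 points).
  x = 14: rhs = 0, matching y values: 0 (1 points).
  x = 15: rhs = 19, matching y values: none (0 points).
  x = 16: rhs = 13, matching y values: 6, 17 (2 points).
  x = 17: rhs = 11, matching y values: none (0 points).
  x = 18: rhs = 19, matching y values: none (0 points).
  x = 19: rhs = 20, matching y values: none (0 points).
  x = 20: rhs = 20, matching y values: none (0 points).
  x = 21: rhs = 2, matching y values: 5, 18 (2 points).
  x = 22: rhs = 18, matching y values: 8, 15 (2 points).
Total affine count: 17.
Full point count |E(F_23)| = 17 + 1 = 18.
Hasse bound: |18 − (23+1)| = |-6| = 6 ≤ 2√23 ≈ 9.5917 ✓.


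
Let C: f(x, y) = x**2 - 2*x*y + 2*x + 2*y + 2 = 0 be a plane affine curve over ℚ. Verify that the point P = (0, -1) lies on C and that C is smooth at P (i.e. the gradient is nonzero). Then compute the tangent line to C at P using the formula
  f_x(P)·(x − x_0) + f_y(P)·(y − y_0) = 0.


Tangent line at P: 4*x + 2*y + 2 = 0.

Step 1: f(0, -1) = 0, so P lies on C.
Step 2: partial derivatives
  f_x(x, y) = 2*x - 2*y + 2, f_y(x, y) = 2 - 2*x.
  f_x(P) = 4, f_y(P) = 2 (gradient nonzero, so P is smooth).
Step 3: tangent line at P: 4·(x − 0) + 2·(y − -1) = 0.
Expanding: 4*x + 2*y + 2 = 0.


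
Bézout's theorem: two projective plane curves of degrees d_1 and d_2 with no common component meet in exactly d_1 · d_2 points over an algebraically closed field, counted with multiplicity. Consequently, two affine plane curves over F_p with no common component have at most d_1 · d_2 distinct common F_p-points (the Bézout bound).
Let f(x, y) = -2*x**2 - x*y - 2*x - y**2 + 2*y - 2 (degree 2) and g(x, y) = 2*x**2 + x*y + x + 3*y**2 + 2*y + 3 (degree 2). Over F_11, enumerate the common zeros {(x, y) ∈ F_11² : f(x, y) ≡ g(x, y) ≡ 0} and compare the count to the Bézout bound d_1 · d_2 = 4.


Common zeros: ∅; count = 0; Bézout bound = 4.

deg(f) = 2, deg(g) = 2, so Bézout bound = 4.
Scan x ∈ F_11. For each x, list the y ∈ F_11 with f(x, y) ≡ 0 and those with g(x, y) ≡ 0 (mod 11); the common zeros in that column are the intersection.
  x = 0: f ≡ 0 at y ∈ ∅; g ≡ 0 at y ∈ {5, 9}; common: ∅.
  x = 1: f ≡ 0 at y ∈ ∅; g ≡ 0 at y ∈ {4, 6}; common: ∅.
  x = 2: f ≡ 0 at y ∈ ∅; g ≡ 0 at y ∈ {2, 4}; common: ∅.
  x = 3: f ≡ 0 at y ∈ ∅; g ≡ 0 at y ∈ {3, 10}; common: ∅.
  x = 4: f ≡ 0 at y ∈ {4, 5}; g ≡ 0 at y ∈ ∅; common: ∅.
  x = 5: f ≡ 0 at y ∈ {1, 7}; g ≡ 0 at y ∈ ∅; common: ∅.
  x = 6: f ≡ 0 at y ∈ ∅; g ≡ 0 at y ∈ {3, 9}; common: ∅.
  x = 7: f ≡ 0 at y ∈ {7, 10}; g ≡ 0 at y ∈ ∅; common: ∅.
  x = 8: f ≡ 0 at y ∈ ∅; g ≡ 0 at y ∈ {5, 10}; common: ∅.
  x = 9: f ≡ 0 at y ∈ {5, 10}; g ≡ 0 at y ∈ ∅; common: ∅.
  x = 10: f ≡ 0 at y ∈ {1, 2}; g ≡ 0 at y ∈ ∅; common: ∅.
Collecting: common zeros = ∅, so the count is 0.
Comparison with the Bézout bound: 0 ≤ 4 = deg(f)·deg(g), as expected for curves with no common component (the affine F_11-count falls short of the bound because intersections may lie at infinity, over extension fields, or carry multiplicity).


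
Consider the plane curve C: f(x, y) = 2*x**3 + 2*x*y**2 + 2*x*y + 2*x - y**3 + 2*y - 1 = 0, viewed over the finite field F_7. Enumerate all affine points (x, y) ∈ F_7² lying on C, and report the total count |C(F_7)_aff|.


Affine F_7-points: {(0, 1), (2, 1), (3, 2), (4, 3), (5, 0), (5, 1), (5, 2), (6, 2)}; count = 8.

For each of the 49 pairs (x, y) ∈ F_7², evaluate f(x, y) mod 7. Record the zeros.
  x = 0: [0↦6, 1↦0, 2↦2, 3↦6, 4↦6, 5↦3, 6↦5]  zeros at y ∈ {1}
  x = 1: [0↦3, 1↦1, 2↦4, 3↦6, 4↦1, 5↦4, 6↦2]  zeros at y ∈ ∅
  x = 2: [0↦5, 1↦0, 2↦4, 3↦4, 4↦1, 5↦3, 6↦4]  zeros at y ∈ {1}
  x = 3: [0↦3, 1↦2, 2↦0, 3↦5, 4↦4, 5↦5, 6↦2]  zeros at y ∈ {2}
  x = 4: [0↦2, 1↦5, 2↦4, 3↦0, 4↦1, 5↦1, 6↦1]  zeros at y ∈ {3}
  x = 5: [0↦0, 1↦0, 2↦0, 3↦1, 4↦4, 5↦3, 6↦6]  zeros at y ∈ {0, 1, 2}
  x = 6: [0↦2, 1↦6, 2↦0, 3↦6, 4↦4, 5↦2, 6↦1]  zeros at y ∈ {2}
Collecting zeros: affine points = {(0, 1), (2, 1), (3, 2), (4, 3), (5, 0), (5, 1), (5, 2), (6, 2)}.
Total count |C(F_7)_aff| = 8.


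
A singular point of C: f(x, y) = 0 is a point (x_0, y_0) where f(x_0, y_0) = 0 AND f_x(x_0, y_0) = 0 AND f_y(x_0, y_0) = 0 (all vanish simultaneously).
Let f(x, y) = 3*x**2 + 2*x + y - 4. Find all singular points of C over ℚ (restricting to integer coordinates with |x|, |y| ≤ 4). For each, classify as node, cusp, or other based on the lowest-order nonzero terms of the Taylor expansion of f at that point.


No singular points in the scanned grid; C is smooth there.

Compute partial derivatives:
  f_x = 6*x + 2.
  f_y = 1.
f_y = 1 is a nonzero constant, so f_y never vanishes: no point (x, y) can satisfy f = f_x = f_y = 0. In particular no (x, y) ∈ {−4, ..., 4}² is singular; the curve is smooth.


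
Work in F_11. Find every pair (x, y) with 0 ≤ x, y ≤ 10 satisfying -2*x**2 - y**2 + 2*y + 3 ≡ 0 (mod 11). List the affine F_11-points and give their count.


Affine F_11-points: {(0, 3), (0, 10), (4, 5), (4, 8), (5, 4), (5, 9), (6, 4), (6, 9), (7, 5), (7, 8)}; count = 10.

For each of the 121 pairs (x, y) ∈ F_11², evaluate f(x, y) mod 11. Record the zeros.
  x = 0: [0↦3, 1↦4, 2↦3, 3↦0, 4↦6, 5↦10, 6↦1, 7↦1, 8↦10, 9↦6, 10↦0]  zeros at y ∈ {3, 10}
  x = 1: [0↦1, 1↦2, 2↦1, 3↦9, 4↦4, 5↦8, 6↦10, 7↦10, 8↦8, 9↦4, 10↦9]  zeros at y ∈ ∅
  x = 2: [0↦6, 1↦7, 2↦6, 3↦3, 4↦9, 5↦2, 6↦4, 7↦4, 8↦2, 9↦9, 10↦3]  zeros at y ∈ ∅
  x = 3: [0↦7, 1↦8, 2↦7, 3↦4, 4↦10, 5↦3, 6↦5, 7↦5, 8↦3, 9↦10, 10↦4]  zeros at y ∈ ∅
  x = 4: [0↦4, 1↦5, 2↦4, 3↦1, 4↦7, 5↦0, 6↦2, 7↦2, 8↦0, 9↦7, 10↦1]  zeros at y ∈ {5, 8}
  x = 5: [0↦8, 1↦9, 2↦8, 3↦5, 4↦0, 5↦4, 6↦6, 7↦6, 8↦4, 9↦0, 10↦5]  zeros at y ∈ {4, 9}
  x = 6: [0↦8, 1↦9, 2↦8, 3↦5, 4↦0, 5↦4, 6↦6, 7↦6, 8↦4, 9↦0, 10↦5]  zeros at y ∈ {4, 9}
  x = 7: [0↦4, 1↦5, 2↦4, 3↦1, 4↦7, 5↦0, 6↦2, 7↦2, 8↦0, 9↦7, 10↦1]  zeros at y ∈ {5, 8}
  x = 8: [0↦7, 1↦8, 2↦7, 3↦4, 4↦10, 5↦3, 6↦5, 7↦5, 8↦3, 9↦10, 10↦4]  zeros at y ∈ ∅
  x = 9: [0↦6, 1↦7, 2↦6, 3↦3, 4↦9, 5↦2, 6↦4, 7↦4, 8↦2, 9↦9, 10↦3]  zeros at y ∈ ∅
  x = 10: [0↦1, 1↦2, 2↦1, 3↦9, 4↦4, 5↦8, 6↦10, 7↦10, 8↦8, 9↦4, 10↦9]  zeros at y ∈ ∅
Collecting zeros: affine points = {(0, 3), (0, 10), (4, 5), (4, 8), (5, 4), (5, 9), (6, 4), (6, 9), (7, 5), (7, 8)}.
Total count |C(F_11)_aff| = 10.


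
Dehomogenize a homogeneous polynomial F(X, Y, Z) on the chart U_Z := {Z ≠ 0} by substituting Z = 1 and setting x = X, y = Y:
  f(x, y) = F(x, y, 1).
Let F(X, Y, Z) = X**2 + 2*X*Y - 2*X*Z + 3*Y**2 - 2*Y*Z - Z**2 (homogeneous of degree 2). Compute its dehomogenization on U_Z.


f(x, y) = x**2 + 2*x*y - 2*x + 3*y**2 - 2*y - 1

On U_Z we set Z = 1. Each monomial c·X^i·Y^j·Z^k in F becomes c·x^i·y^j·1^k = c·x^i·y^j.
Substituting Z = 1: F(X, Y, 1) = x**2 + 2*x*y - 2*x + 3*y**2 - 2*y - 1.
Note: deg(f) ≤ deg(F) = 2; strict inequality happens when F is divisible by Z (lost terms).


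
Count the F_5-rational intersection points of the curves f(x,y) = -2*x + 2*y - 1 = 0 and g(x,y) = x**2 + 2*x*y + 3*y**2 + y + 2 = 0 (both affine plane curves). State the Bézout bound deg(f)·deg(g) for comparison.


Common zeros: ∅; count = 0; Bézout bound = 2.

deg(f) = 1, deg(g) = 2, so Bézout bound = 2.
Scan x ∈ F_5. For each x, list the y ∈ F_5 with f(x, y) ≡ 0 and those with g(x, y) ≡ 0 (mod 5); the common zeros in that column are the intersection.
  x = 0: f ≡ 0 at y ∈ {3}; g ≡ 0 at y ∈ ∅; common: ∅.
  x = 1: f ≡ 0 at y ∈ {4}; g ≡ 0 at y ∈ ∅; common: ∅.
  x = 2: f ≡ 0 at y ∈ {0}; g ≡ 0 at y ∈ ∅; common: ∅.
  x = 3: f ≡ 0 at y ∈ {1}; g ≡ 0 at y ∈ ∅; common: ∅.
  x = 4: f ≡ 0 at y ∈ {2}; g ≡ 0 at y ∈ {1}; common: ∅.
Collecting: common zeros = ∅, so the count is 0.
Comparison with the Bézout bound: 0 ≤ 2 = deg(f)·deg(g), as expected for curves with no common component (the affine F_5-count falls short of the bound because intersections may lie at infinity, over extension fields, or carry multiplicity).


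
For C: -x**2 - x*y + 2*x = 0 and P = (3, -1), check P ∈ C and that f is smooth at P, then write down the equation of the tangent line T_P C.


Tangent line at P: -3*x - 3*y + 6 = 0.

Step 1: f(3, -1) = 0, so P lies on C.
Step 2: partial derivatives
  f_x(x, y) = -2*x - y + 2, f_y(x, y) = -x.
  f_x(P) = -3, f_y(P) = -3 (gradient nonzero, so P is smooth).
Step 3: tangent line at P: -3·(x − 3) + -3·(y − -1) = 0.
Expanding: -3*x - 3*y + 6 = 0.


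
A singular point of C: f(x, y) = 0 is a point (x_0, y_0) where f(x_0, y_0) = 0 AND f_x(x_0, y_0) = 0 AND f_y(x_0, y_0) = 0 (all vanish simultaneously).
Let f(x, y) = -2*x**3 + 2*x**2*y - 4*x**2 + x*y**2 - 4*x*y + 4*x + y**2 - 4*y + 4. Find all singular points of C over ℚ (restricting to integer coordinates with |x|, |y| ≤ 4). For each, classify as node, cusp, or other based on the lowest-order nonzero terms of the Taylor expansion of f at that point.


Singular points: {(0, 2)}; classification: cusp.

Compute partial derivatives:
  f_x = -6*x**2 + 4*x*y - 8*x + y**2 - 4*y + 4.
  f_y = 2*x**2 + 2*x*y - 4*x + 2*y - 4.
Scan x_0 ∈ {−4, ..., 4}. For each x_0, f_y(x_0, y) is a polynomial in y; find its integer roots y ∈ {−4, ..., 4}, then test f_x and f at those candidates.
  x = -4: f_y(-4, y) = 44 - 6*y; no integer root y with |y| ≤ 4.
  x = -3: f_y(-3, y) = 26 - 4*y; no integer root y with |y| ≤ 4.
  x = -2: f_y(-2, y) = 12 - 2*y; no integer root y with |y| ≤ 4.
  x = -1: f_y(-1, y) = 2; no integer root y with |y| ≤ 4.
  x = 0: f_y(0, y) = 2*y - 4; vanishes at y ∈ {2}. (0, 2): f_x = 0, f = 0 — SINGULAR.
  x = 1: f_y(1, y) = 4*y - 6; no integer root y with |y| ≤ 4.
  x = 2: f_y(2, y) = 6*y - 4; no integer root y with |y| ≤ 4.
  x = 3: f_y(3, y) = 8*y + 2; no integer root y with |y| ≤ 4.
  x = 4: f_y(4, y) = 10*y + 12; no integer root y with |y| ≤ 4.
Only singular point on the grid: (0, 2).
Classify: substitute x = 0 + u, y = 2 + v and expand: f = -2*u**3 + 2*u**2*v + u*v**2 + v**2.
No constant or linear terms (consistent with a singular point). Quadratic part: v**2. Cubic part: -2*u**3 + 2*u**2*v + u*v**2.
The quadratic part v**2 is a perfect square, so there is a single (double) tangent line v = 0, i.e. y = 2. Restricting the cubic part to that line (v = 0) leaves -2*u**3 ≠ 0, so f is not divisible by v and the branch is v² ≈ 2*u**3 to lowest order — this is a cusp.
Classification: cusp.


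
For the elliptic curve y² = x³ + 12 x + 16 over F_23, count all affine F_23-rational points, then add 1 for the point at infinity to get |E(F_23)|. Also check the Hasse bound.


Affine points = {(0, 4), (0, 19), (1, 11), (1, 12), (2, 5), (2, 18), (4, 6), (4, 17), (7, 11), (7, 12), (8, 7), (8, 16), (9, 5), (9, 18), (10, 3), (10, 20), (12, 5), (12, 18), (13, 0), (15, 11), (15, 12), (16, 7), (16, 16), (17, 2), (17, 21), (22, 7), (22, 16)}; affine count = 27; |E(F_23)| = 28.

Discriminant check: Δ ∝ 4a³ + 27b² = 4·12³ + 27·16² = 4·1728 + 27·256 ≡ 1 (mod 23). Nonzero ⇒ E is nonsingular.
For each x ∈ F_23, compute rhs = x³ + 12·x + 16 mod 23, then count y ∈ F_23 with y² ≡ rhs.
  x = 0: rhs = 16, matching y values: 4, 19 (2 points).
  x = 1: rhs = 6, matching y values: 11, 12 (2 points).
  x = 2: rhs = 2, matching y values: 5, 18 (2 points).
  x = 3: rhs = 10, matching y values: none (0 points).
  x = 4: rhs = 13, matching y values: 6, 17 (2 points).
  x = 5: rhs = 17, matching y values: none (0 points).
  x = 6: rhs = 5, matching y values: none (0 points).
  x = 7: rhs = 6, matching y values: 11, 12 (2 points).
  x = 8: rhs = 3, matching y values: 7, 16 (2 points).
  x = 9: rhs = 2, matching y values: 5, 18 (2 points).
  x = 10: rhs = 9, matching y values: 3, 20 (2 points).
  x = 11: rhs = 7, matching y values: none (0 points).
  x = 12: rhs = 2, matching y values: 5, 18 (2 points).
  x = 13: rhs = 0, matching y values: 0 (1 points).
  x = 14: rhs = 7, matching y values: none (0 points).
  x = 15: rhs = 6, matching y values: 11, 12 (2 points).
  x = 16: rhs = 3, matching y values: 7, 16 (2 points).
  x = 17: rhs = 4, matching y values: 2, 21 (2 points).
  x = 18: rhs = 15, matching y values: none (0 points).
  x = 19: rhs = 19, matching y values: none (0 points).
  x = 20: rhs = 22, matching y values: none (0 points).
  x = 21: rhs = 7, matching y values: none (0 points).
  x = 22: rhs = 3, matching y values: 7, 16 (2 points).
Total affine count: 27.
Full point count |E(F_23)| = 27 + 1 = 28.
Hasse bound: |28 − (23+1)| = |4| = 4 ≤ 2√23 ≈ 9.5917 ✓.
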